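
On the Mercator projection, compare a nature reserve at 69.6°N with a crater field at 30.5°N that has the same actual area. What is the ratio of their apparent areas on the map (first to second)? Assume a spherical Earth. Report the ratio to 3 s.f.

6.11

Mercator areal scale is sec²φ.
At 69.6°: sec²(69.6°) = 1/0.3486² = 8.230.
At 30.5°: sec²(30.5°) = 1/0.8616² = 1.347.
Ratio = 8.230/1.347 = cos²(30.5°)/cos²(69.6°) ≈ 6.11.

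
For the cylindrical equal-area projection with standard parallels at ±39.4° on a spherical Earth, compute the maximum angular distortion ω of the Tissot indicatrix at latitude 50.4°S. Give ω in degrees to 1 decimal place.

21.9°

Cylindrical equal-area (φ₀ = 39.4°): h = cos φ / cos 39.4° along meridians, k = cos 39.4° / cos φ along parallels; h·k = 1.
At 50.4°: h = 0.8249, k = 1.212; principal scales a = 1.212, b = 0.8249.
sin(ω/2) = (a − b)/(a + b) = 0.3874/2.037 = 0.1902, so ω = 2 arcsin(0.1902) ≈ 21.9°.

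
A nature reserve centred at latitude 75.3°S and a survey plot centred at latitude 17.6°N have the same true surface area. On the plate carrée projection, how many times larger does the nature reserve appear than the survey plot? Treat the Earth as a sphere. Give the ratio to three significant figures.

3.76

Plate carrée maps x = Rλ, y = Rφ. The meridian scale is h = 1 and the parallel scale is k = 1/cos φ = sec φ.
Areal scale at 75.3°: h·k = 1.000 × 3.941 = 3.941.
Areal scale at 17.6°: h·k = 1.000 × 1.049 = 1.049.
Ratio = 3.941/1.049 ≈ 3.76.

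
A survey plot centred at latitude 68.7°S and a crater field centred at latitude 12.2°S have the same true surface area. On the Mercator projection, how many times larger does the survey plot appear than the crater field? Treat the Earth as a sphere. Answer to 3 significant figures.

Mercator areal scale is sec²φ.
At 68.7°: sec²(68.7°) = 1/0.3633² = 7.579.
At 12.2°: sec²(12.2°) = 1/0.9774² = 1.047.
Ratio = 7.579/1.047 = cos²(12.2°)/cos²(68.7°) ≈ 7.24.

7.24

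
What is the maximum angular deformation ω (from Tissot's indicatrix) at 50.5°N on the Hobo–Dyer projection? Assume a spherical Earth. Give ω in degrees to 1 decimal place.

25.1°

Hobo–Dyer is a cylindrical equal-area projection with standard parallels at ±37.5°. For cylindrical equal-area with standard parallel φ₀, h = cos φ / cos φ₀ and k = cos φ₀ / cos φ, so h·k = 1.
At 50.5°: h = 0.8018, k = 1.247; principal scales a = 1.247, b = 0.8018.
sin(ω/2) = (a − b)/(a + b) = 0.4455/2.049 = 0.2174, so ω = 2 arcsin(0.2174) ≈ 25.1°.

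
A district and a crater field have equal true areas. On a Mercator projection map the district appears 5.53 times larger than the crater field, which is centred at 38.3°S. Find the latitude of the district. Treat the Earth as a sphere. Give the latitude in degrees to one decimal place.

On Mercator, (apparent₁)/(apparent₂) = sec²φ₁ / sec²φ₂ when true areas are equal.
cos²φ₂ / cos²φ₁ = 5.53  ⇒  cos φ₁ = cos 38.3° / √5.53 = 0.7848/2.352 = 0.3337.
φ₁ = arccos(0.3337) ≈ 70.5°.

70.5°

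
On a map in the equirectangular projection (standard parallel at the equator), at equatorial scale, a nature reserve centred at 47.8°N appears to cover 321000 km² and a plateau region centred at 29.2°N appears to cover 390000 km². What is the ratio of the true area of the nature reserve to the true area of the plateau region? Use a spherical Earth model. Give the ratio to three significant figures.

0.633

On the plate carrée, areal scale = h·k = 1 × sec φ, so true area = apparent × cos φ.
True area of nature reserve: 321000 × cos(47.8°) = 321000 × 0.6717 = 215600 km².
True area of plateau region: 390000 × cos(29.2°) = 390000 × 0.8729 = 340400 km².
Ratio = 215600 / 340400 ≈ 0.633.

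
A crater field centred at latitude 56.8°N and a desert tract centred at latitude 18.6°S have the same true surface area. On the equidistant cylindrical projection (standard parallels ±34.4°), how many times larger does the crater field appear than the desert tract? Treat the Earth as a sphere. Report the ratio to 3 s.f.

The equidistant cylindrical projection with φ₀ = 34.4° has h = 1 (meridians true) and k = cos φ₀ / cos φ along parallels.
Areal scale at 56.8°: h·k = 1.000 × 1.507 = 1.507.
Areal scale at 18.6°: h·k = 1.000 × 0.8706 = 0.8706.
Ratio = 1.507/0.8706 ≈ 1.73.

1.73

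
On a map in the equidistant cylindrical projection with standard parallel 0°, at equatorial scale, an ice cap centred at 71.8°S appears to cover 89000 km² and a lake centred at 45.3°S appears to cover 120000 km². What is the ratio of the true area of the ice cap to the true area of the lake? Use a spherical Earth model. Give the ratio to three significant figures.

Plate carrée has h = 1 and k = sec φ, giving areal scale sec φ; true area = (apparent area) · cos φ.
True area of ice cap: 89000 × cos(71.8°) = 89000 × 0.3123 = 27800 km².
True area of lake: 120000 × cos(45.3°) = 120000 × 0.7034 = 84410 km².
Ratio = 27800 / 84410 ≈ 0.329.

0.329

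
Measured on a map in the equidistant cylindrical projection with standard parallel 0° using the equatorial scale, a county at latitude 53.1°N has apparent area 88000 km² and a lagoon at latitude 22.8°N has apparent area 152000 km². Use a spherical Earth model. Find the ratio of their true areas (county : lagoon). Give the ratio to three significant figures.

Plate carrée has h = 1 and k = sec φ, giving areal scale sec φ; true area = (apparent area) · cos φ.
True area of county: 88000 × cos(53.1°) = 88000 × 0.6004 = 52840 km².
True area of lagoon: 152000 × cos(22.8°) = 152000 × 0.9219 = 140100 km².
Ratio = 52840 / 140100 ≈ 0.377.

0.377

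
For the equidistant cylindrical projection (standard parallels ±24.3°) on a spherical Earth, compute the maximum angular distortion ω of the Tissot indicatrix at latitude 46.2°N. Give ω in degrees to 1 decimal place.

15.7°

The equidistant cylindrical projection with φ₀ = 24.3° has h = 1 (meridians true) and k = cos φ₀ / cos φ along parallels.
At 46.2°: h = 1.000, k = 1.317; principal scales a = 1.317, b = 1.000.
sin(ω/2) = (a − b)/(a + b) = 0.3168/2.317 = 0.1367, so ω = 2 arcsin(0.1367) ≈ 15.7°.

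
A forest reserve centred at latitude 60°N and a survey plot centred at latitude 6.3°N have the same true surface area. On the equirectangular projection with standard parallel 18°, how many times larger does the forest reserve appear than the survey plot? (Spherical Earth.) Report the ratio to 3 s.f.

In the equirectangular projection with standard parallel φ₀ = 18° (x = Rλ cos φ₀, y = Rφ), meridians are true-scale (h = 1) and the parallel scale is k = cos φ₀ / cos φ.
Areal scale at 60°: h·k = 1.000 × 1.902 = 1.902.
Areal scale at 6.3°: h·k = 1.000 × 0.9568 = 0.9568.
Ratio = 1.902/0.9568 ≈ 1.99.

1.99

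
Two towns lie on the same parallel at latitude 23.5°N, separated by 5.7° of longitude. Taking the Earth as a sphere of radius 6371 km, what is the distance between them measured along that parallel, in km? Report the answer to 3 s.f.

Arc length along a parallel = R cos φ · Δλ (with Δλ in radians).
= 6371 × cos 23.5° × (5.7° × π/180) = 6371 × 0.9171 × 0.09948 ≈ 581 km.

581 km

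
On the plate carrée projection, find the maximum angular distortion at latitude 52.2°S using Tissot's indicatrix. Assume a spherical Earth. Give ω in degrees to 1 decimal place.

27.8°

For the equirectangular projection with φ₀ = 0 (plate carrée), h = 1 along meridians and k = sec φ along parallels.
At 52.2°: h = 1.000, k = 1.632; principal scales a = 1.632, b = 1.000.
sin(ω/2) = (a − b)/(a + b) = 0.6316/2.632 = 0.2400, so ω = 2 arcsin(0.2400) ≈ 27.8°.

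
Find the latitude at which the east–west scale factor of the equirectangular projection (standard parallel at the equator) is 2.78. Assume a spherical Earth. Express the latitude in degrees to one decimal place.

Plate carrée: h = 1, k = sec φ along parallels.
sec φ = 2.78  ⇒  cos φ = 0.3597  ⇒  φ ≈ 68.9°.

68.9°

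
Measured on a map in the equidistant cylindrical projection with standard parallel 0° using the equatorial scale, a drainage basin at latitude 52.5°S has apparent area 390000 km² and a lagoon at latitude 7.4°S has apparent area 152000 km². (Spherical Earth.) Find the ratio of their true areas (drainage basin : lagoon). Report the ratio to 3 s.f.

1.58

On the plate carrée, areal scale = h·k = 1 × sec φ, so true area = apparent × cos φ.
True area of drainage basin: 390000 × cos(52.5°) = 390000 × 0.6088 = 237400 km².
True area of lagoon: 152000 × cos(7.4°) = 152000 × 0.9917 = 150700 km².
Ratio = 237400 / 150700 ≈ 1.58.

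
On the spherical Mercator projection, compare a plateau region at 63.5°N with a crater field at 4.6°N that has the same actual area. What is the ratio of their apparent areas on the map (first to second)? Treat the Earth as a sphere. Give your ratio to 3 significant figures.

Mercator is conformal with k = sec φ, so areal scale = k² = sec²φ.
At 63.5°: sec²(63.5°) = 1/0.4462² = 5.023.
At 4.6°: sec²(4.6°) = 1/0.9968² = 1.006.
Ratio = 5.023/1.006 = cos²(4.6°)/cos²(63.5°) ≈ 4.99.

4.99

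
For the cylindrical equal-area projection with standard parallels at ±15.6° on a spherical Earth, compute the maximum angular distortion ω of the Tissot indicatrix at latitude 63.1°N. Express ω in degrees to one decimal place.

79.4°

Cylindrical equal-area (φ₀ = 15.6°): h = cos φ / cos 15.6° along meridians, k = cos 15.6° / cos φ along parallels; h·k = 1.
At 63.1°: h = 0.4697, k = 2.129; principal scales a = 2.129, b = 0.4697.
sin(ω/2) = (a − b)/(a + b) = 1.659/2.599 = 0.6385, so ω = 2 arcsin(0.6385) ≈ 79.4°.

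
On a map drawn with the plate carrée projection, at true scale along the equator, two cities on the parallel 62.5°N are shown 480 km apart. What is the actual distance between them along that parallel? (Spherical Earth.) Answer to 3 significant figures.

For the equirectangular projection with φ₀ = 0 (plate carrée), h = 1 along meridians and k = sec φ along parallels.
Along the parallel at 62.5°, map distances are exaggerated by k = sec 62.5° = 2.166.
True distance = 480 / 2.166 = 480 × cos 62.5° ≈ 222 km.

222 km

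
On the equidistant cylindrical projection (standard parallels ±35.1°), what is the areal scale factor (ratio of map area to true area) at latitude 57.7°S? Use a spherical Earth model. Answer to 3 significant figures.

In the equirectangular projection with standard parallel φ₀ = 35.1° (x = Rλ cos φ₀, y = Rφ), meridians are true-scale (h = 1) and the parallel scale is k = cos φ₀ / cos φ.
Areal scale = h·k = 1 × cos φ₀ / cos φ; at 57.7°, h = 1.000, k = 1.531, so h·k = 1.531.

1.53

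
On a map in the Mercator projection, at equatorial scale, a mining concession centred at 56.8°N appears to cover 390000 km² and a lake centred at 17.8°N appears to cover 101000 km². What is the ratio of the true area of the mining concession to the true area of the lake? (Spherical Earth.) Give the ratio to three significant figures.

On Mercator the areal scale is sec²φ, so true area = apparent × cos²φ.
True area of mining concession: 390000 × cos²(56.8°) = 390000 × 0.2998 = 116900 km².
True area of lake: 101000 × cos²(17.8°) = 101000 × 0.9066 = 91560 km².
Ratio = 116900 / 91560 ≈ 1.28.

1.28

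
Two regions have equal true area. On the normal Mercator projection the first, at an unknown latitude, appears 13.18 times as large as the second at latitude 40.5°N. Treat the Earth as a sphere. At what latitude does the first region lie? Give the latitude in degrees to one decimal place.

Mercator areal scale is sec²φ, so apparent-area ratio = sec²φ₁ / sec²φ₂ = cos²φ₂ / cos²φ₁.
cos²φ₂ / cos²φ₁ = 13.18  ⇒  cos φ₁ = cos 40.5° / √13.18 = 0.7604/3.630 = 0.2095.
φ₁ = arccos(0.2095) ≈ 77.9°.

77.9°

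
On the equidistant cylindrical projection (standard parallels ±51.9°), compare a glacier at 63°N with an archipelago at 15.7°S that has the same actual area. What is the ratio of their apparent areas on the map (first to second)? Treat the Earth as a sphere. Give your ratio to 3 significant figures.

2.12

With standard parallel φ₀ = 51.9°, the equirectangular projection gives x = Rλ cos φ₀, y = Rφ, so h = 1 and k = cos 51.9° / cos φ.
Areal scale at 63°: h·k = 1.000 × 1.359 = 1.359.
Areal scale at 15.7°: h·k = 1.000 × 0.6409 = 0.6409.
Ratio = 1.359/0.6409 ≈ 2.12.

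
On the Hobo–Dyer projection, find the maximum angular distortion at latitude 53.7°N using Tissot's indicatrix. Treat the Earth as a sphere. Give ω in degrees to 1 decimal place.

33.1°

Hobo–Dyer is a cylindrical equal-area projection with standard parallels at ±37.5°. A cylindrical equal-area projection with standard parallel φ₀ has meridian scale h = cos φ / cos φ₀ and parallel scale k = cos φ₀ / cos φ (so areas are preserved, h·k = 1).
At 53.7°: h = 0.7462, k = 1.340; principal scales a = 1.340, b = 0.7462.
sin(ω/2) = (a − b)/(a + b) = 0.5939/2.086 = 0.2847, so ω = 2 arcsin(0.2847) ≈ 33.1°.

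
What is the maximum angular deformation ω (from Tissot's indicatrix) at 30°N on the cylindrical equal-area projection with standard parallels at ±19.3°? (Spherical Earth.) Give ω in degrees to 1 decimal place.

A cylindrical equal-area projection with standard parallel φ₀ has meridian scale h = cos φ / cos φ₀ and parallel scale k = cos φ₀ / cos φ (so areas are preserved, h·k = 1).
At 30°: h = 0.9176, k = 1.090; principal scales a = 1.090, b = 0.9176.
sin(ω/2) = (a − b)/(a + b) = 0.1722/2.007 = 0.08579, so ω = 2 arcsin(0.08579) ≈ 9.8°.

9.8°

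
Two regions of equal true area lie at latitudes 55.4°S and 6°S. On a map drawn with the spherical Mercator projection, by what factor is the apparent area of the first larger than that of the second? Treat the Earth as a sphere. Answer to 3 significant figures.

Mercator areal scale is sec²φ.
At 55.4°: sec²(55.4°) = 1/0.5678² = 3.101.
At 6°: sec²(6°) = 1/0.9945² = 1.011.
Ratio = 3.101/1.011 = cos²(6°)/cos²(55.4°) ≈ 3.07.

3.07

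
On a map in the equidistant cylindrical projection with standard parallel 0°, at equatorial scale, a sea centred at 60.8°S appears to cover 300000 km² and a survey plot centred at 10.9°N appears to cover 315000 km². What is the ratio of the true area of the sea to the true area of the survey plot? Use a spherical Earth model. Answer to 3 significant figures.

Plate carrée has h = 1 and k = sec φ, giving areal scale sec φ; true area = (apparent area) · cos φ.
True area of sea: 300000 × cos(60.8°) = 300000 × 0.4879 = 146400 km².
True area of survey plot: 315000 × cos(10.9°) = 315000 × 0.9820 = 309300 km².
Ratio = 146400 / 309300 ≈ 0.473.

0.473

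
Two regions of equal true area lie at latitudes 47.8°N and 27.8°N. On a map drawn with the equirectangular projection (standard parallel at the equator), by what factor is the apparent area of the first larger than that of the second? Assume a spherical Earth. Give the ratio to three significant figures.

1.32

Plate carrée maps x = Rλ, y = Rφ. The meridian scale is h = 1 and the parallel scale is k = 1/cos φ = sec φ.
Areal scale at 47.8°: h·k = 1.000 × 1.489 = 1.489.
Areal scale at 27.8°: h·k = 1.000 × 1.130 = 1.130.
Ratio = 1.489/1.130 ≈ 1.32.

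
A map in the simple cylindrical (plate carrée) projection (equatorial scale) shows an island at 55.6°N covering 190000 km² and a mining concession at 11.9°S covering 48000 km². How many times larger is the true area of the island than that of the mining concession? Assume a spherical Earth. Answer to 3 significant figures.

2.29

Plate carrée has h = 1 and k = sec φ, giving areal scale sec φ; true area = (apparent area) · cos φ.
True area of island: 190000 × cos(55.6°) = 190000 × 0.5650 = 107300 km².
True area of mining concession: 48000 × cos(11.9°) = 48000 × 0.9785 = 46970 km².
Ratio = 107300 / 46970 ≈ 2.29.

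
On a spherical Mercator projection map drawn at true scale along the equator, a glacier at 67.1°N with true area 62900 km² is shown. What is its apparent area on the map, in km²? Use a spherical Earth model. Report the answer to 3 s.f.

415000 km²

The Mercator projection is conformal; its linear scale factor is the same in every direction and equals sec φ = 1/cos φ.
Areal scale = k² = sec²φ = 1/cos²(67.1°) = 1/0.3891² = 6.604.
Apparent area = 62900 × 6.604 ≈ 415000 km².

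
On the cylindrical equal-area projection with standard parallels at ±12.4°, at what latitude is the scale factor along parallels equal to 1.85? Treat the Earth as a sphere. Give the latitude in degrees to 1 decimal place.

58.1°

A cylindrical equal-area projection with standard parallel φ₀ has meridian scale h = cos φ / cos φ₀ and parallel scale k = cos φ₀ / cos φ (so areas are preserved, h·k = 1).
k = cos φ₀ / cos φ = 1.85  ⇒  cos φ = cos 12.4° / 1.85 = 0.5279.
φ = arccos(0.5279) ≈ 58.1°.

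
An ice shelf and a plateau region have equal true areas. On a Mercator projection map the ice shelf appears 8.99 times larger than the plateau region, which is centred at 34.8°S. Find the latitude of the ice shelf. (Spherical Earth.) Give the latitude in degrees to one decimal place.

Mercator areal scale is sec²φ, so apparent-area ratio = sec²φ₁ / sec²φ₂ = cos²φ₂ / cos²φ₁.
cos²φ₂ / cos²φ₁ = 8.99  ⇒  cos φ₁ = cos 34.8° / √8.99 = 0.8211/2.998 = 0.2739.
φ₁ = arccos(0.2739) ≈ 74.1°.

74.1°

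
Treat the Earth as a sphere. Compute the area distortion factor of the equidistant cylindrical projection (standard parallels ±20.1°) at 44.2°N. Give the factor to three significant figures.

In the equirectangular projection with standard parallel φ₀ = 20.1° (x = Rλ cos φ₀, y = Rφ), meridians are true-scale (h = 1) and the parallel scale is k = cos φ₀ / cos φ.
Areal scale = h·k = 1 × cos φ₀ / cos φ; at 44.2°, h = 1.000, k = 1.310, so h·k = 1.310.

1.31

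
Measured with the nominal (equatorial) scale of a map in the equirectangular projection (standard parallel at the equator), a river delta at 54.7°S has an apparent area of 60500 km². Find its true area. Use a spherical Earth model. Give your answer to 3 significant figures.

In the plate carrée (x = Rλ, y = Rφ), meridians are true-scale (h = 1) and parallels are stretched by k = sec φ.
Areal scale = h·k = 1 × sec φ; at 54.7°, h = 1.000, k = 1.731, so h·k = 1.731.
True area = apparent / (areal scale) = 60500 / 1.731 ≈ 35000 km².

35000 km²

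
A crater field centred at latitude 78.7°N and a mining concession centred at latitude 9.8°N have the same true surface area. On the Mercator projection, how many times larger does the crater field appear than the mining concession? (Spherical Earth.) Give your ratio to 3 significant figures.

Mercator areal scale is sec²φ.
At 78.7°: sec²(78.7°) = 1/0.1959² = 26.05.
At 9.8°: sec²(9.8°) = 1/0.9854² = 1.030.
Ratio = 26.05/1.030 = cos²(9.8°)/cos²(78.7°) ≈ 25.3.

25.3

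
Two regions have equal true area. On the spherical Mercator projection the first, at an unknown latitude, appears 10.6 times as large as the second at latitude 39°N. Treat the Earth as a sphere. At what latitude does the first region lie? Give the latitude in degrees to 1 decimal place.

For equal true areas on Mercator, apparent areas scale as sec²φ, so the ratio is cos²φ₂ / cos²φ₁.
cos²φ₂ / cos²φ₁ = 10.6  ⇒  cos φ₁ = cos 39° / √10.6 = 0.7771/3.256 = 0.2387.
φ₁ = arccos(0.2387) ≈ 76.2°.

76.2°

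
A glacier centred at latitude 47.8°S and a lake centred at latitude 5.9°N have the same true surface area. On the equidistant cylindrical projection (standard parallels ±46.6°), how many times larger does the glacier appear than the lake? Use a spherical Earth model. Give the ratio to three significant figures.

The equidistant cylindrical projection with φ₀ = 46.6° has h = 1 (meridians true) and k = cos φ₀ / cos φ along parallels.
Areal scale at 47.8°: h·k = 1.000 × 1.023 = 1.023.
Areal scale at 5.9°: h·k = 1.000 × 0.6907 = 0.6907.
Ratio = 1.023/0.6907 ≈ 1.48.

1.48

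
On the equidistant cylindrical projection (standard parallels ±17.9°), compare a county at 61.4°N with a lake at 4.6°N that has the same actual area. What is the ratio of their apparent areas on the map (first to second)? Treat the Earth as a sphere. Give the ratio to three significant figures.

In the equirectangular projection with standard parallel φ₀ = 17.9° (x = Rλ cos φ₀, y = Rφ), meridians are true-scale (h = 1) and the parallel scale is k = cos φ₀ / cos φ.
Areal scale at 61.4°: h·k = 1.000 × 1.988 = 1.988.
Areal scale at 4.6°: h·k = 1.000 × 0.9547 = 0.9547.
Ratio = 1.988/0.9547 ≈ 2.08.

2.08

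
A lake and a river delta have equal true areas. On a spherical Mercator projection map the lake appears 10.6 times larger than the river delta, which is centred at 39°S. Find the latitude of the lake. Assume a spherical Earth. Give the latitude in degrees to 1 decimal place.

Mercator areal scale is sec²φ, so apparent-area ratio = sec²φ₁ / sec²φ₂ = cos²φ₂ / cos²φ₁.
cos²φ₂ / cos²φ₁ = 10.6  ⇒  cos φ₁ = cos 39° / √10.6 = 0.7771/3.256 = 0.2387.
φ₁ = arccos(0.2387) ≈ 76.2°.

76.2°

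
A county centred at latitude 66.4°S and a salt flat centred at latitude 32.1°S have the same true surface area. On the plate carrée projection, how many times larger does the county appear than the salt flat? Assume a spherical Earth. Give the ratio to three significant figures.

2.12

In the plate carrée (x = Rλ, y = Rφ), meridians are true-scale (h = 1) and parallels are stretched by k = sec φ.
Areal scale at 66.4°: h·k = 1.000 × 2.498 = 2.498.
Areal scale at 32.1°: h·k = 1.000 × 1.180 = 1.180.
Ratio = 2.498/1.180 ≈ 2.12.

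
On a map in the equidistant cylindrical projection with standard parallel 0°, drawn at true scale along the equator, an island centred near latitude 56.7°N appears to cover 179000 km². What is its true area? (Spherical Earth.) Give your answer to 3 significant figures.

Plate carrée maps x = Rλ, y = Rφ. The meridian scale is h = 1 and the parallel scale is k = 1/cos φ = sec φ.
Areal scale = h·k = 1 × sec φ; at 56.7°, h = 1.000, k = 1.821, so h·k = 1.821.
True area = apparent / (areal scale) = 179000 / 1.821 ≈ 98300 km².

98300 km²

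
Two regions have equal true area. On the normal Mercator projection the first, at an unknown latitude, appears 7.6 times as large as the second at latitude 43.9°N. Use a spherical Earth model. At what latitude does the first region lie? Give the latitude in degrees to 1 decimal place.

On Mercator, (apparent₁)/(apparent₂) = sec²φ₁ / sec²φ₂ when true areas are equal.
cos²φ₂ / cos²φ₁ = 7.6  ⇒  cos φ₁ = cos 43.9° / √7.6 = 0.7206/2.757 = 0.2614.
φ₁ = arccos(0.2614) ≈ 74.8°.

74.8°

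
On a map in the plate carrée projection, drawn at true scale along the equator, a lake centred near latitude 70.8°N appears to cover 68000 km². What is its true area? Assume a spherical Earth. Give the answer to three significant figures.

22400 km²

In the plate carrée (x = Rλ, y = Rφ), meridians are true-scale (h = 1) and parallels are stretched by k = sec φ.
Areal scale = h·k = 1 × sec φ; at 70.8°, h = 1.000, k = 3.041, so h·k = 3.041.
True area = apparent / (areal scale) = 68000 / 3.041 ≈ 22400 km².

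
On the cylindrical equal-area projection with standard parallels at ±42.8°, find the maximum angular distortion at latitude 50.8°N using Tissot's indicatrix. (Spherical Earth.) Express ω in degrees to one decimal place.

For cylindrical equal-area with standard parallel φ₀, h = cos φ / cos φ₀ and k = cos φ₀ / cos φ, so h·k = 1.
At 50.8°: h = 0.8614, k = 1.161; principal scales a = 1.161, b = 0.8614.
sin(ω/2) = (a − b)/(a + b) = 0.2995/2.022 = 0.1481, so ω = 2 arcsin(0.1481) ≈ 17.0°.

17.0°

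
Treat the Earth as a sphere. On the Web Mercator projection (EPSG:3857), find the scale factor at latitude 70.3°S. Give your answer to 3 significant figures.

Mercator is conformal, so the point scale is isotropic: h = k = sec φ = 1/cos φ.
k = 1/cos 70.3° = 1/0.3371 = 2.967.

2.97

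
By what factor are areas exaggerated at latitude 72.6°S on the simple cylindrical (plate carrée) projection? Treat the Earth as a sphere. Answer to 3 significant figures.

Plate carrée maps x = Rλ, y = Rφ. The meridian scale is h = 1 and the parallel scale is k = 1/cos φ = sec φ.
Areal scale = h·k = 1 × sec φ; at 72.6°, h = 1.000, k = 3.344, so h·k = 3.344.

3.34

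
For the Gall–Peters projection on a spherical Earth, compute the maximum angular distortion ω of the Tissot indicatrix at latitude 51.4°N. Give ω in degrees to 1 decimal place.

Gall–Peters is a cylindrical equal-area projection with standard parallels at ±45°. For cylindrical equal-area with standard parallel φ₀, h = cos φ / cos φ₀ and k = cos φ₀ / cos φ, so h·k = 1.
At 51.4°: h = 0.8823, k = 1.133; principal scales a = 1.133, b = 0.8823.
sin(ω/2) = (a − b)/(a + b) = 0.2511/2.016 = 0.1246, so ω = 2 arcsin(0.1246) ≈ 14.3°.

14.3°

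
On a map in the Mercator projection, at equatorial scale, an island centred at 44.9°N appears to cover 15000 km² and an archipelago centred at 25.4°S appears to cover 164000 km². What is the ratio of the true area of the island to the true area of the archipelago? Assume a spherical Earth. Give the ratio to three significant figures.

0.0562

On Mercator the areal scale is sec²φ, so true area = apparent × cos²φ.
True area of island: 15000 × cos²(44.9°) = 15000 × 0.5017 = 7526 km².
True area of archipelago: 164000 × cos²(25.4°) = 164000 × 0.8160 = 133800 km².
Ratio = 7526 / 133800 ≈ 0.0562.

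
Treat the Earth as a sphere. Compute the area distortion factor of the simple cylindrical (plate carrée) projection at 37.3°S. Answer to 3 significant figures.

1.26

For the equirectangular projection with φ₀ = 0 (plate carrée), h = 1 along meridians and k = sec φ along parallels.
Areal scale = h·k = 1 × sec φ; at 37.3°, h = 1.000, k = 1.257, so h·k = 1.257.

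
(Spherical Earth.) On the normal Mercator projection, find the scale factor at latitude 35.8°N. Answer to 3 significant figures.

1.23

The Mercator projection is conformal; its linear scale factor is the same in every direction and equals sec φ = 1/cos φ.
k = 1/cos 35.8° = 1/0.8111 = 1.233.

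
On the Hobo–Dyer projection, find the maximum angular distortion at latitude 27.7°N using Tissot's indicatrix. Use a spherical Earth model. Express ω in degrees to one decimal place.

The Hobo–Dyer projection is cylindrical equal-area with φ₀ = 37.5°. A cylindrical equal-area projection with standard parallel φ₀ has meridian scale h = cos φ / cos φ₀ and parallel scale k = cos φ₀ / cos φ (so areas are preserved, h·k = 1).
At 27.7°: h = 1.116, k = 0.8960; principal scales a = 1.116, b = 0.8960.
sin(ω/2) = (a − b)/(a + b) = 0.2200/2.012 = 0.1093, so ω = 2 arcsin(0.1093) ≈ 12.6°.

12.6°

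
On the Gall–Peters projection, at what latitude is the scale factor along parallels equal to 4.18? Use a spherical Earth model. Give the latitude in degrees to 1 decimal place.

80.3°

Gall–Peters is a cylindrical equal-area projection with standard parallels at ±45°. A cylindrical equal-area projection with standard parallel φ₀ has meridian scale h = cos φ / cos φ₀ and parallel scale k = cos φ₀ / cos φ (so areas are preserved, h·k = 1).
k = cos φ₀ / cos φ = 4.18  ⇒  cos φ = cos 45° / 4.18 = 0.1692.
φ = arccos(0.1692) ≈ 80.3°.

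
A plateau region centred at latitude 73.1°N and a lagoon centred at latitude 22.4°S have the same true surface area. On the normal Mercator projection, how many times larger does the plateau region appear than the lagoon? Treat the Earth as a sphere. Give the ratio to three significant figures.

Mercator is conformal with k = sec φ, so areal scale = k² = sec²φ.
At 73.1°: sec²(73.1°) = 1/0.2907² = 11.83.
At 22.4°: sec²(22.4°) = 1/0.9245² = 1.170.
Ratio = 11.83/1.170 = cos²(22.4°)/cos²(73.1°) ≈ 10.1.

10.1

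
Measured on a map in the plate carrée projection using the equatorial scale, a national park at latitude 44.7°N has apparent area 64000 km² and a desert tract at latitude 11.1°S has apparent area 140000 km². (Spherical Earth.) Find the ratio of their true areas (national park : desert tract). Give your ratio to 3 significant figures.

Plate carrée has h = 1 and k = sec φ, giving areal scale sec φ; true area = (apparent area) · cos φ.
True area of national park: 64000 × cos(44.7°) = 64000 × 0.7108 = 45490 km².
True area of desert tract: 140000 × cos(11.1°) = 140000 × 0.9813 = 137400 km².
Ratio = 45490 / 137400 ≈ 0.331.

0.331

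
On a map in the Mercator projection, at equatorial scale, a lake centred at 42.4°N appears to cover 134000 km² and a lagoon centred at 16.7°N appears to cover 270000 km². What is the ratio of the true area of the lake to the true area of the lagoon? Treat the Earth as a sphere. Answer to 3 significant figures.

0.295

On Mercator the areal scale is sec²φ, so true area = apparent × cos²φ.
True area of lake: 134000 × cos²(42.4°) = 134000 × 0.5453 = 73070 km².
True area of lagoon: 270000 × cos²(16.7°) = 270000 × 0.9174 = 247700 km².
Ratio = 73070 / 247700 ≈ 0.295.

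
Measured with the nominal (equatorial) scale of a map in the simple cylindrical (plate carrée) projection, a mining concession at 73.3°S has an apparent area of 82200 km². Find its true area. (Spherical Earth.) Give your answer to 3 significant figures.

23600 km²

Plate carrée maps x = Rλ, y = Rφ. The meridian scale is h = 1 and the parallel scale is k = 1/cos φ = sec φ.
Areal scale = h·k = 1 × sec φ; at 73.3°, h = 1.000, k = 3.480, so h·k = 3.480.
True area = apparent / (areal scale) = 82200 / 3.480 ≈ 23600 km².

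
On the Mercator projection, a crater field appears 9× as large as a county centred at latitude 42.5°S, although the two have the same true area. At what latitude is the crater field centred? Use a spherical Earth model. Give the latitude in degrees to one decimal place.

75.8°

Mercator areal scale is sec²φ, so apparent-area ratio = sec²φ₁ / sec²φ₂ = cos²φ₂ / cos²φ₁.
cos²φ₂ / cos²φ₁ = 9  ⇒  cos φ₁ = cos 42.5° / √9 = 0.7373/3.000 = 0.2458.
φ₁ = arccos(0.2458) ≈ 75.8°.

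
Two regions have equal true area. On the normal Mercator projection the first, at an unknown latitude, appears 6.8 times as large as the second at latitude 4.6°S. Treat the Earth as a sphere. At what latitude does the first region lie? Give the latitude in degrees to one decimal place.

On Mercator, (apparent₁)/(apparent₂) = sec²φ₁ / sec²φ₂ when true areas are equal.
cos²φ₂ / cos²φ₁ = 6.8  ⇒  cos φ₁ = cos 4.6° / √6.8 = 0.9968/2.608 = 0.3822.
φ₁ = arccos(0.3822) ≈ 67.5°.

67.5°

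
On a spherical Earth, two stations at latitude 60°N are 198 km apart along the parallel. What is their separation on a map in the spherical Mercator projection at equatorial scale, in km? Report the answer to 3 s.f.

Mercator is conformal, so the point scale is isotropic: h = k = sec φ = 1/cos φ.
Along the parallel, k = sec 60° = 1/0.5000 = 2.000.
Map distance = 198 × 2.000 ≈ 396 km.

396 km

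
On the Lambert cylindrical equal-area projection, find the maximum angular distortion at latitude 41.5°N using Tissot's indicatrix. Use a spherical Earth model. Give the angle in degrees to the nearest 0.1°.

The Lambert cylindrical equal-area projection is the cylindrical equal-area projection with its standard parallel at the equator (φ₀ = 0). Cylindrical equal-area (φ₀ = 0°): h = cos φ / cos 0° along meridians, k = cos 0° / cos φ along parallels; h·k = 1.
At 41.5°: h = 0.7490, k = 1.335; principal scales a = 1.335, b = 0.7490.
sin(ω/2) = (a − b)/(a + b) = 0.5862/2.084 = 0.2813, so ω = 2 arcsin(0.2813) ≈ 32.7°.

32.7°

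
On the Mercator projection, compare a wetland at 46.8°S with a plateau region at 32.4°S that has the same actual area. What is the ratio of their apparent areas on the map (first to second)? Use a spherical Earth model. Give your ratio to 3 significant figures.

1.52

Mercator areal scale is sec²φ.
At 46.8°: sec²(46.8°) = 1/0.6845² = 2.134.
At 32.4°: sec²(32.4°) = 1/0.8443² = 1.403.
Ratio = 2.134/1.403 = cos²(32.4°)/cos²(46.8°) ≈ 1.52.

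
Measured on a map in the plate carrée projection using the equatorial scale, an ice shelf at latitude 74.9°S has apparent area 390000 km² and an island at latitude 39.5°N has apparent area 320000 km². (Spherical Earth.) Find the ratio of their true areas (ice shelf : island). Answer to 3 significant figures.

0.411

Plate carrée has h = 1 and k = sec φ, giving areal scale sec φ; true area = (apparent area) · cos φ.
True area of ice shelf: 390000 × cos(74.9°) = 390000 × 0.2605 = 101600 km².
True area of island: 320000 × cos(39.5°) = 320000 × 0.7716 = 246900 km².
Ratio = 101600 / 246900 ≈ 0.411.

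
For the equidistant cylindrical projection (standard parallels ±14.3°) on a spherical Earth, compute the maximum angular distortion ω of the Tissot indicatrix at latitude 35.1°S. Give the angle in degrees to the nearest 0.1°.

9.7°

With standard parallel φ₀ = 14.3°, the equirectangular projection gives x = Rλ cos φ₀, y = Rφ, so h = 1 and k = cos 14.3° / cos φ.
At 35.1°: h = 1.000, k = 1.184; principal scales a = 1.184, b = 1.000.
sin(ω/2) = (a − b)/(a + b) = 0.1844/2.184 = 0.08442, so ω = 2 arcsin(0.08442) ≈ 9.7°.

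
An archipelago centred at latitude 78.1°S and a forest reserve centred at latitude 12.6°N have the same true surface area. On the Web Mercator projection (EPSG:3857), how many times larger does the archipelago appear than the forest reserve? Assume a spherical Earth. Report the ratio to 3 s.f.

On Mercator, area is exaggerated by sec²φ = 1/cos²φ.
At 78.1°: sec²(78.1°) = 1/0.2062² = 23.52.
At 12.6°: sec²(12.6°) = 1/0.9759² = 1.050.
Ratio = 23.52/1.050 = cos²(12.6°)/cos²(78.1°) ≈ 22.4.

22.4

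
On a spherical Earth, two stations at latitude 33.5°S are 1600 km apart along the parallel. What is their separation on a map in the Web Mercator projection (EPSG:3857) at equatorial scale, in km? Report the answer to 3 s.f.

The Mercator projection is conformal; its linear scale factor is the same in every direction and equals sec φ = 1/cos φ.
Along the parallel, k = sec 33.5° = 1/0.8339 = 1.199.
Map distance = 1600 × 1.199 ≈ 1920 km.

1920 km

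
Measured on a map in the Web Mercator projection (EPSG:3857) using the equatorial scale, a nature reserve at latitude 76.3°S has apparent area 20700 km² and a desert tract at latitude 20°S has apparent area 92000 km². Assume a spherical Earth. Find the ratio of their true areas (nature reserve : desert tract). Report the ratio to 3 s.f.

Mercator's areal exaggeration is sec²φ; hence true area = (apparent area) · cos²φ.
True area of nature reserve: 20700 × cos²(76.3°) = 20700 × 0.05609 = 1161 km².
True area of desert tract: 92000 × cos²(20°) = 92000 × 0.8830 = 81240 km².
Ratio = 1161 / 81240 ≈ 0.0143.

0.0143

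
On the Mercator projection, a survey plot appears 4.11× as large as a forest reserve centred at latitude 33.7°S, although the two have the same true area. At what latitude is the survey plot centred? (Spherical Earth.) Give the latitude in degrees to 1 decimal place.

For equal true areas on Mercator, apparent areas scale as sec²φ, so the ratio is cos²φ₂ / cos²φ₁.
cos²φ₂ / cos²φ₁ = 4.11  ⇒  cos φ₁ = cos 33.7° / √4.11 = 0.8320/2.027 = 0.4104.
φ₁ = arccos(0.4104) ≈ 65.8°.

65.8°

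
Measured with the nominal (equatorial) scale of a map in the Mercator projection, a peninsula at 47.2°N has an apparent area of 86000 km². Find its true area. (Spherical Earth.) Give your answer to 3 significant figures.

The Mercator projection is conformal; its linear scale factor is the same in every direction and equals sec φ = 1/cos φ.
Areal scale = k² = sec²φ = 1/cos²(47.2°) = 1/0.6794² = 2.166.
True area = apparent / (areal scale) = 86000 / 2.166 ≈ 39700 km².

39700 km²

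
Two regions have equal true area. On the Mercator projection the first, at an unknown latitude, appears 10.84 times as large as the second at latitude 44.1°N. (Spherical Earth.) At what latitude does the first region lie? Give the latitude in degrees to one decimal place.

For equal true areas on Mercator, apparent areas scale as sec²φ, so the ratio is cos²φ₂ / cos²φ₁.
cos²φ₂ / cos²φ₁ = 10.84  ⇒  cos φ₁ = cos 44.1° / √10.84 = 0.7181/3.292 = 0.2181.
φ₁ = arccos(0.2181) ≈ 77.4°.

77.4°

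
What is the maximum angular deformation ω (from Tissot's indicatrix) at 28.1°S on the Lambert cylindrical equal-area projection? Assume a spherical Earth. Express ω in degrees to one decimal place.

The Lambert cylindrical equal-area projection is the cylindrical equal-area projection with its standard parallel at the equator (φ₀ = 0). For cylindrical equal-area with standard parallel φ₀, h = cos φ / cos φ₀ and k = cos φ₀ / cos φ, so h·k = 1.
At 28.1°: h = 0.8821, k = 1.134; principal scales a = 1.134, b = 0.8821.
sin(ω/2) = (a − b)/(a + b) = 0.2515/2.016 = 0.1248, so ω = 2 arcsin(0.1248) ≈ 14.3°.

14.3°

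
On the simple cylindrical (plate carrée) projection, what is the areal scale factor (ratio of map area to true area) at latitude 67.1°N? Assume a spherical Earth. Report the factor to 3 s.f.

2.57

Plate carrée maps x = Rλ, y = Rφ. The meridian scale is h = 1 and the parallel scale is k = 1/cos φ = sec φ.
Areal scale = h·k = 1 × sec φ; at 67.1°, h = 1.000, k = 2.570, so h·k = 2.570.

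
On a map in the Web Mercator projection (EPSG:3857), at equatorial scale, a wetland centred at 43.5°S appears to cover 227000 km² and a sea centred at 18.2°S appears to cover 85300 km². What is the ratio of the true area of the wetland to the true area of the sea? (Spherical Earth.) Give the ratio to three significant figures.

On Mercator the areal scale is sec²φ, so true area = apparent × cos²φ.
True area of wetland: 227000 × cos²(43.5°) = 227000 × 0.5262 = 119400 km².
True area of sea: 85300 × cos²(18.2°) = 85300 × 0.9024 = 76980 km².
Ratio = 119400 / 76980 ≈ 1.55.

1.55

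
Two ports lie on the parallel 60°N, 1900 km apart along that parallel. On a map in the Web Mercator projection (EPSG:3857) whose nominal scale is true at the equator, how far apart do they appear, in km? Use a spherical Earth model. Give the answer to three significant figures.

3800 km

Mercator is conformal, so the point scale is isotropic: h = k = sec φ = 1/cos φ.
Along the parallel, k = sec 60° = 1/0.5000 = 2.000.
Map distance = 1900 × 2.000 ≈ 3800 km.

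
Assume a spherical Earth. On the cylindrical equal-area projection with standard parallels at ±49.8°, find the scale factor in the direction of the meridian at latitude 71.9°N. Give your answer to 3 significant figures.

0.481

A cylindrical equal-area projection with standard parallel φ₀ has meridian scale h = cos φ / cos φ₀ and parallel scale k = cos φ₀ / cos φ (so areas are preserved, h·k = 1).
h = cos 71.9° / cos 49.8° = 0.3107/0.6455 = 0.4813.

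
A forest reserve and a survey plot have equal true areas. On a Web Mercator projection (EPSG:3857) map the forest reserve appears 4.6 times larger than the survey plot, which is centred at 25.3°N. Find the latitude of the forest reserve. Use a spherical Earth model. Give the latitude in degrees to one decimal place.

For equal true areas on Mercator, apparent areas scale as sec²φ, so the ratio is cos²φ₂ / cos²φ₁.
cos²φ₂ / cos²φ₁ = 4.6  ⇒  cos φ₁ = cos 25.3° / √4.6 = 0.9041/2.145 = 0.4215.
φ₁ = arccos(0.4215) ≈ 65.1°.

65.1°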